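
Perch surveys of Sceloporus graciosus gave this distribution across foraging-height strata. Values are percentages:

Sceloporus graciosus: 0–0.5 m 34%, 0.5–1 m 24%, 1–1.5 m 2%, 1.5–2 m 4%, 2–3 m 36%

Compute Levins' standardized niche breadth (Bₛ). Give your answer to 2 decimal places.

0.57

Convert percentages to proportions (divide by 100).
Σpᵢ² = 0.34² + 0.24² + 0.02² + 0.04² + 0.36² = 0.1156 + 0.0576 + 0.0004 + 0.0016 + 0.1296 = 0.3048
B = 1 / 0.3048 = 3.2808
Bₛ = (B − 1)/(n − 1) = (3.2808 − 1)/(5 − 1) = 2.2808/4 = 0.5702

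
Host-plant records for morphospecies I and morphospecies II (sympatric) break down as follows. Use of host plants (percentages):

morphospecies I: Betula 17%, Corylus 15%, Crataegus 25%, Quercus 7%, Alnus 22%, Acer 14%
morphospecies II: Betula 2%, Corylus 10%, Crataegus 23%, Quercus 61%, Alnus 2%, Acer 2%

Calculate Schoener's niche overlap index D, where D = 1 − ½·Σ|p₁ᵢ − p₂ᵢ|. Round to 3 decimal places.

0.460

Convert percentages to proportions (divide by 100).
Σ|p₁ᵢ − p₂ᵢ| = 0.15 + 0.05 + 0.02 + 0.54 + 0.20 + 0.12 = 1.08
D = 1 − ½ × 1.08 = 1 − 0.540 = 0.46000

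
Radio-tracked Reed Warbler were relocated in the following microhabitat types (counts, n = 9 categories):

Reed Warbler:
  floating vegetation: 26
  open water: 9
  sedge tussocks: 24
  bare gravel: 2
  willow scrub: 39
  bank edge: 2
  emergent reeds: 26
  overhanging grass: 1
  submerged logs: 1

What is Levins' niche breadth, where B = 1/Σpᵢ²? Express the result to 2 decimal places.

4.77

Proportions for Reed Warbler (n=130): 26/130=0.2000, 9/130=0.0692, 24/130=0.1846, 2/130=0.0154, 39/130=0.3000, 2/130=0.0154, 26/130=0.2000, 1/130=0.0077, 1/130=0.0077
Σpᵢ² = 0.2000² + 0.0692² + 0.1846² + 0.0154² + 0.3000² + 0.0154² + 0.2000² + 0.0077² + 0.0077² = 0.040000 + 0.004789 + 0.034077 + 0.000237 + 0.090000 + 0.000237 + 0.040000 + 0.000059 + 0.000059 = 0.209458
B = 1 / 0.209458 = 4.7742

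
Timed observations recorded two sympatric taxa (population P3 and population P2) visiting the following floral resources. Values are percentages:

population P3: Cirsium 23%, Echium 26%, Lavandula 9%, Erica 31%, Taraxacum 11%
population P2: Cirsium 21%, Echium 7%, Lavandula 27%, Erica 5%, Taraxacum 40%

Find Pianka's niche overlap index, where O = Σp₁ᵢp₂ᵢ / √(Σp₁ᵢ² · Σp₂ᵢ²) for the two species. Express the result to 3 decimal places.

Convert percentages to proportions (divide by 100).
Σ p₁ᵢp₂ᵢ = 0.0483 + 0.0182 + 0.0243 + 0.0155 + 0.0440 = 0.1503
Σp_1ᵢ² = 0.23² + 0.26² + 0.09² + 0.31² + 0.11² = 0.0529 + 0.0676 + 0.0081 + 0.0961 + 0.0121 = 0.2368
Σp_2ᵢ² = 0.21² + 0.07² + 0.27² + 0.05² + 0.40² = 0.0441 + 0.0049 + 0.0729 + 0.0025 + 0.1600 = 0.2844
O = 0.1503 / √(0.2368 × 0.2844) = 0.1503 / 0.259511 = 0.57917

0.579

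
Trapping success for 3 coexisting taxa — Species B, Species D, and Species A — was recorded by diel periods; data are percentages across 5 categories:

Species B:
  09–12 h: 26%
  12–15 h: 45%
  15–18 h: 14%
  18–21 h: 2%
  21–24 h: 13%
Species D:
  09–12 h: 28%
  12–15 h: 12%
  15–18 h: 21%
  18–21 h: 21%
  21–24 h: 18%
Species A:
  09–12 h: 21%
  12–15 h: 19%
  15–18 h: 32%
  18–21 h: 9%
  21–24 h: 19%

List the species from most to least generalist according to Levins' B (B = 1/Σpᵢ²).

Species D > Species A > Species B

Convert percentages to proportions (divide by 100).
Σp_Bᵢ² = 0.26² + 0.45² + 0.14² + 0.02² + 0.13² = 0.0676 + 0.2025 + 0.0196 + 0.0004 + 0.0169 = 0.3070
B_B = 1 / 0.3070 = 3.2573
Σp_Dᵢ² = 0.28² + 0.12² + 0.21² + 0.21² + 0.18² = 0.0784 + 0.0144 + 0.0441 + 0.0441 + 0.0324 = 0.2134
B_D = 1 / 0.2134 = 4.6860
Σp_Aᵢ² = 0.21² + 0.19² + 0.32² + 0.09² + 0.19² = 0.0441 + 0.0361 + 0.1024 + 0.0081 + 0.0361 = 0.2268
B_A = 1 / 0.2268 = 4.4092
Ranking by B (broadest → narrowest): Species D (4.69) > Species A (4.41) > Species B (3.26)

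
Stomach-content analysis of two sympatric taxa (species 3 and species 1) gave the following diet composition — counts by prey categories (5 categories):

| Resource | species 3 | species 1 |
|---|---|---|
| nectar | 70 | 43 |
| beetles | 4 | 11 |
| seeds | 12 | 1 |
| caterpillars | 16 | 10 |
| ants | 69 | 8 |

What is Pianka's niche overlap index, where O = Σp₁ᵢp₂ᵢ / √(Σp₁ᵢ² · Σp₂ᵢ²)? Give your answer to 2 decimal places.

0.81

Proportions for species 3 (n=171): 70/171=0.4094, 4/171=0.0234, 12/171=0.0702, 16/171=0.0936, 69/171=0.4035
Proportions for species 1 (n=73): 43/73=0.5890, 11/73=0.1507, 1/73=0.0137, 10/73=0.1370, 8/73=0.1096
Σ p₁ᵢp₂ᵢ = 0.241137 + 0.003526 + 0.000962 + 0.012823 + 0.044224 = 0.302672
Σp_1ᵢ² = 0.4094² + 0.0234² + 0.0702² + 0.0936² + 0.4035² = 0.167608 + 0.000548 + 0.004928 + 0.008761 + 0.162812 = 0.344657
Σp_2ᵢ² = 0.5890² + 0.1507² + 0.0137² + 0.1370² + 0.1096² = 0.346921 + 0.022710 + 0.000188 + 0.018769 + 0.012012 = 0.400600
O = 0.302672 / √(0.344657 × 0.400600) = 0.302672 / 0.3715772 = 0.8146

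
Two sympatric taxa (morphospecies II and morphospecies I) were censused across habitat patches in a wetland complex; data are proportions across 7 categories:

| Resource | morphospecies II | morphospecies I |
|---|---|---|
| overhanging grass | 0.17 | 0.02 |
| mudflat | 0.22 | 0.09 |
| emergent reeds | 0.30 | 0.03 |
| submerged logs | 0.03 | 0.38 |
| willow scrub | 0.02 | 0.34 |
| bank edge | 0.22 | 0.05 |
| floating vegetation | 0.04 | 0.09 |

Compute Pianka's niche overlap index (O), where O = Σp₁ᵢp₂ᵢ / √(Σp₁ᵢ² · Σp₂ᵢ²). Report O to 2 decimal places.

Σ p₁ᵢp₂ᵢ = 0.0034 + 0.0198 + 0.0090 + 0.0114 + 0.0068 + 0.0110 + 0.0036 = 0.0650
Σp_1ᵢ² = 0.17² + 0.22² + 0.30² + 0.03² + 0.02² + 0.22² + 0.04² = 0.0289 + 0.0484 + 0.0900 + 0.0009 + 0.0004 + 0.0484 + 0.0016 = 0.2186
Σp_2ᵢ² = 0.02² + 0.09² + 0.03² + 0.38² + 0.34² + 0.05² + 0.09² = 0.0004 + 0.0081 + 0.0009 + 0.1444 + 0.1156 + 0.0025 + 0.0081 = 0.2800
O = 0.0650 / √(0.2186 × 0.2800) = 0.0650 / 0.24740 = 0.2627

0.26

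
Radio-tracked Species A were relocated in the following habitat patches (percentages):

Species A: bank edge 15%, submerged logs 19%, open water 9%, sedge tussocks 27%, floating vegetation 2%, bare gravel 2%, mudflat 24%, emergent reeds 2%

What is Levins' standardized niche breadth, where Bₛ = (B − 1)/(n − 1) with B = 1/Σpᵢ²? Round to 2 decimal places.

Convert percentages to proportions (divide by 100).
Σpᵢ² = 0.15² + 0.19² + 0.09² + 0.27² + 0.02² + 0.02² + 0.24² + 0.02² = 0.0225 + 0.0361 + 0.0081 + 0.0729 + 0.0004 + 0.0004 + 0.0576 + 0.0004 = 0.1984
B = 1 / 0.1984 = 5.0403
Bₛ = (B − 1)/(n − 1) = (5.0403 − 1)/(8 − 1) = 4.0403/7 = 0.5772

0.58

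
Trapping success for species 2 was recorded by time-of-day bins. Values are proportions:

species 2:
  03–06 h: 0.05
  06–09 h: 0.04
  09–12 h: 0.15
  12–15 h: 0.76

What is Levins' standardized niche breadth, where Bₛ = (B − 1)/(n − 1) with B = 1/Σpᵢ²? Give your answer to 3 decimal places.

0.218

Σpᵢ² = 0.05² + 0.04² + 0.15² + 0.76² = 0.0025 + 0.0016 + 0.0225 + 0.5776 = 0.6042
B = 1 / 0.6042 = 1.65508
Bₛ = (B − 1)/(n − 1) = (1.65508 − 1)/(4 − 1) = 0.65508/3 = 0.21836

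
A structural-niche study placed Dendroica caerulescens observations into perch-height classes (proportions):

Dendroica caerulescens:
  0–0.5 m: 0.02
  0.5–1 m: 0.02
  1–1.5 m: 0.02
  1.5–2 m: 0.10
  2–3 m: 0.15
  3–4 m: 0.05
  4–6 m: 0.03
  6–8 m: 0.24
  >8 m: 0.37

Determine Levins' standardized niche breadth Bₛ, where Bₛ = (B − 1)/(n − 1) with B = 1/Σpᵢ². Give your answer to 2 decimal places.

Σpᵢ² = 0.02² + 0.02² + 0.02² + 0.10² + 0.15² + 0.05² + 0.03² + 0.24² + 0.37² = 0.0004 + 0.0004 + 0.0004 + 0.0100 + 0.0225 + 0.0025 + 0.0009 + 0.0576 + 0.1369 = 0.2316
B = 1 / 0.2316 = 4.3178
Bₛ = (B − 1)/(n − 1) = (4.3178 − 1)/(9 − 1) = 3.3178/8 = 0.4147

0.41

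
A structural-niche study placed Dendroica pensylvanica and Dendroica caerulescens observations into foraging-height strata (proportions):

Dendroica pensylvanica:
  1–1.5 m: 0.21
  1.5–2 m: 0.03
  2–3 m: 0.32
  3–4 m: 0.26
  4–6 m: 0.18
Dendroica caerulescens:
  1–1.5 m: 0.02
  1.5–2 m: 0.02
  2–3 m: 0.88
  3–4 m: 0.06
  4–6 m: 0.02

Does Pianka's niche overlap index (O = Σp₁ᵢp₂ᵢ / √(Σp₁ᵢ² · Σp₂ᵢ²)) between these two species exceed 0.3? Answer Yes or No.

Yes

Σ p₁ᵢp₂ᵢ = 0.0042 + 0.0006 + 0.2816 + 0.0156 + 0.0036 = 0.3056
Σp_1ᵢ² = 0.21² + 0.03² + 0.32² + 0.26² + 0.18² = 0.0441 + 0.0009 + 0.1024 + 0.0676 + 0.0324 = 0.2474
Σp_2ᵢ² = 0.02² + 0.02² + 0.88² + 0.06² + 0.02² = 0.0004 + 0.0004 + 0.7744 + 0.0036 + 0.0004 = 0.7792
O = 0.3056 / √(0.2474 × 0.7792) = 0.3056 / 0.43906 = 0.6960
O = 0.6960 > 0.3 → Yes.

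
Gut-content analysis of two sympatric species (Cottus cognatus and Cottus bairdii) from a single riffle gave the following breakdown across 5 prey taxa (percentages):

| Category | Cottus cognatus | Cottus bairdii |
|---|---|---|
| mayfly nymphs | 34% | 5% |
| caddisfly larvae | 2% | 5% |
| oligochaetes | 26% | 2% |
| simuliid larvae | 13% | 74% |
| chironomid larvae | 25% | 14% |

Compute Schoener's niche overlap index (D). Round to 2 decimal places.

Convert percentages to proportions (divide by 100).
Σ|p₁ᵢ − p₂ᵢ| = 0.29 + 0.03 + 0.24 + 0.61 + 0.11 = 1.28
D = 1 − ½ × 1.28 = 1 − 0.640 = 0.3600

0.36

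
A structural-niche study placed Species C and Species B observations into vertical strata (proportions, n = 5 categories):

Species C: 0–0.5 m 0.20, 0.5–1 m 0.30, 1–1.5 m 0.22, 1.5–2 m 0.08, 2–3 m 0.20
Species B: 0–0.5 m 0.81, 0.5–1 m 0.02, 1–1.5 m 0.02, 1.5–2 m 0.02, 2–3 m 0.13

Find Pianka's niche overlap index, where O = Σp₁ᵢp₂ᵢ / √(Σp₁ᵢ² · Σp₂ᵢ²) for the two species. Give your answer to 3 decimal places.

0.514

Σ p₁ᵢp₂ᵢ = 0.1620 + 0.0060 + 0.0044 + 0.0016 + 0.0260 = 0.2000
Σp_1ᵢ² = 0.20² + 0.30² + 0.22² + 0.08² + 0.20² = 0.0400 + 0.0900 + 0.0484 + 0.0064 + 0.0400 = 0.2248
Σp_2ᵢ² = 0.81² + 0.02² + 0.02² + 0.02² + 0.13² = 0.6561 + 0.0004 + 0.0004 + 0.0004 + 0.0169 = 0.6742
O = 0.2000 / √(0.2248 × 0.6742) = 0.2000 / 0.389307 = 0.51373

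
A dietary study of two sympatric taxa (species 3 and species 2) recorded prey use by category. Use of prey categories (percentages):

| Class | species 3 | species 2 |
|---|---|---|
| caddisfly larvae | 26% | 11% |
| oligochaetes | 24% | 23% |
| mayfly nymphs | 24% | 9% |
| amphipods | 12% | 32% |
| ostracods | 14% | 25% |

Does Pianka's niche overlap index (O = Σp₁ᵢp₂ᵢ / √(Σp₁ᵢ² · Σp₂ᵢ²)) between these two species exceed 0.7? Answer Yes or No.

Convert percentages to proportions (divide by 100).
Σ p₁ᵢp₂ᵢ = 0.0286 + 0.0552 + 0.0216 + 0.0384 + 0.0350 = 0.1788
Σp_1ᵢ² = 0.26² + 0.24² + 0.24² + 0.12² + 0.14² = 0.0676 + 0.0576 + 0.0576 + 0.0144 + 0.0196 = 0.2168
Σp_2ᵢ² = 0.11² + 0.23² + 0.09² + 0.32² + 0.25² = 0.0121 + 0.0529 + 0.0081 + 0.1024 + 0.0625 = 0.2380
O = 0.1788 / √(0.2168 × 0.2380) = 0.1788 / 0.22715 = 0.7871
O = 0.7871 > 0.7 → Yes.

Yes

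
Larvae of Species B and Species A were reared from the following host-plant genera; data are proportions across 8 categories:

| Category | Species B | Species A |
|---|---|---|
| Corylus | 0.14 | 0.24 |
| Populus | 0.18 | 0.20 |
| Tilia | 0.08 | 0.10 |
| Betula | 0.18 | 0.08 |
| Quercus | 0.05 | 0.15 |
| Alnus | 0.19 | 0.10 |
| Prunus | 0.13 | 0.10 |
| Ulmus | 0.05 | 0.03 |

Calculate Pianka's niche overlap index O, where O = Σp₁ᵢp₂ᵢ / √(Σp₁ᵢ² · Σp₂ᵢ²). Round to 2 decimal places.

Σ p₁ᵢp₂ᵢ = 0.0336 + 0.0360 + 0.0080 + 0.0144 + 0.0075 + 0.0190 + 0.0130 + 0.0015 = 0.1330
Σp_1ᵢ² = 0.14² + 0.18² + 0.08² + 0.18² + 0.05² + 0.19² + 0.13² + 0.05² = 0.0196 + 0.0324 + 0.0064 + 0.0324 + 0.0025 + 0.0361 + 0.0169 + 0.0025 = 0.1488
Σp_2ᵢ² = 0.24² + 0.20² + 0.10² + 0.08² + 0.15² + 0.10² + 0.10² + 0.03² = 0.0576 + 0.0400 + 0.0100 + 0.0064 + 0.0225 + 0.0100 + 0.0100 + 0.0009 = 0.1574
O = 0.1330 / √(0.1488 × 0.1574) = 0.1330 / 0.15304 = 0.8691

0.87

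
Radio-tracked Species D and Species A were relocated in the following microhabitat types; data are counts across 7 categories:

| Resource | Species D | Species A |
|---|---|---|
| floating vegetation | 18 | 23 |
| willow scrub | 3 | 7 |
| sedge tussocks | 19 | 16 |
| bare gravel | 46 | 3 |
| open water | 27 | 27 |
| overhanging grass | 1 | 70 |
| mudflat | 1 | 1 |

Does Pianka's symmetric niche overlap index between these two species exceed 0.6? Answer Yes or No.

No

Proportions for Species D (n=115): 18/115=0.1565, 3/115=0.0261, 19/115=0.1652, 46/115=0.4000, 27/115=0.2348, 1/115=0.0087, 1/115=0.0087
Proportions for Species A (n=147): 23/147=0.1565, 7/147=0.0476, 16/147=0.1088, 3/147=0.0204, 27/147=0.1837, 70/147=0.4762, 1/147=0.0068
Σ p₁ᵢp₂ᵢ = 0.024492 + 0.001242 + 0.017974 + 0.008160 + 0.043133 + 0.004143 + 0.000059 = 0.099203
Σp_1ᵢ² = 0.1565² + 0.0261² + 0.1652² + 0.4000² + 0.2348² + 0.0087² + 0.0087² = 0.024492 + 0.000681 + 0.027291 + 0.160000 + 0.055131 + 0.000076 + 0.000076 = 0.267747
Σp_2ᵢ² = 0.1565² + 0.0476² + 0.1088² + 0.0204² + 0.1837² + 0.4762² + 0.0068² = 0.024492 + 0.002266 + 0.011837 + 0.000416 + 0.033746 + 0.226766 + 0.000046 = 0.299569
O = 0.099203 / √(0.267747 × 0.299569) = 0.099203 / 0.2832114 = 0.3503
O = 0.3503 < 0.6 → No.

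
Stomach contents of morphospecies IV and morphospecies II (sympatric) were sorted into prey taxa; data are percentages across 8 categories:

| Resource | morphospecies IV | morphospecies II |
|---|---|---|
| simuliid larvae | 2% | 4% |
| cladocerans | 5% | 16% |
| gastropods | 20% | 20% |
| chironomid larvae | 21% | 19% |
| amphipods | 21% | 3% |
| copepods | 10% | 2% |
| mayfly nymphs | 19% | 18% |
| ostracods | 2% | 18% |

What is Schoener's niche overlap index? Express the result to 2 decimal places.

0.71

Convert percentages to proportions (divide by 100).
Σ|p₁ᵢ − p₂ᵢ| = 0.02 + 0.11 + 0.00 + 0.02 + 0.18 + 0.08 + 0.01 + 0.16 = 0.58
D = 1 − ½ × 0.58 = 1 − 0.290 = 0.7100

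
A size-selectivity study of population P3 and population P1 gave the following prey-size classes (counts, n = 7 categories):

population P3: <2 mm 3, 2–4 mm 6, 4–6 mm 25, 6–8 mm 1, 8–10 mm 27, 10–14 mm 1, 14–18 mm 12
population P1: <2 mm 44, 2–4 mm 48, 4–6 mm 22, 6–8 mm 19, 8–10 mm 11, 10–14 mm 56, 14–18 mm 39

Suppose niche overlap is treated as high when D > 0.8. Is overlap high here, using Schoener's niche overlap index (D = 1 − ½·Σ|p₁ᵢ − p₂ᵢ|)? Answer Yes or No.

Proportions for population P3 (n=75): 3/75=0.0400, 6/75=0.0800, 25/75=0.3333, 1/75=0.0133, 27/75=0.3600, 1/75=0.0133, 12/75=0.1600
Proportions for population P1 (n=239): 44/239=0.1841, 48/239=0.2008, 22/239=0.0921, 19/239=0.0795, 11/239=0.0460, 56/239=0.2343, 39/239=0.1632
Σ|p₁ᵢ − p₂ᵢ| = 0.1441 + 0.1208 + 0.2412 + 0.0662 + 0.3140 + 0.2210 + 0.0032 = 1.1105
D = 1 − ½ × 1.1105 = 1 − 0.55525 = 0.44475
D = 0.44475 < 0.8 → No.

No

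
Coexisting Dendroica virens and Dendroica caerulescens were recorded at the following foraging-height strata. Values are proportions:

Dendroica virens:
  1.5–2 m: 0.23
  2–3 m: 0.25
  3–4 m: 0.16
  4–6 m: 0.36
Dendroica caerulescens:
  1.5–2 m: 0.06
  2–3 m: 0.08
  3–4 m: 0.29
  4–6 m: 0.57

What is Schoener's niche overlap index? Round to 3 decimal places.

0.660

Σ|p₁ᵢ − p₂ᵢ| = 0.17 + 0.17 + 0.13 + 0.21 = 0.68
D = 1 − ½ × 0.68 = 1 − 0.340 = 0.66000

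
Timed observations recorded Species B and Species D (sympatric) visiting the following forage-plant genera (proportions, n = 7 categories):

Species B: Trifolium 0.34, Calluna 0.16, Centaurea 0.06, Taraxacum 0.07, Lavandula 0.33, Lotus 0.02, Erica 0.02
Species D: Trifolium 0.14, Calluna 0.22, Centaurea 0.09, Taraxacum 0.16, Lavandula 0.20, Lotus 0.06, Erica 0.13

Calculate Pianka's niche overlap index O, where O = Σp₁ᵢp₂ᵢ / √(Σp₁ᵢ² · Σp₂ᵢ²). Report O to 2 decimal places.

Σ p₁ᵢp₂ᵢ = 0.0476 + 0.0352 + 0.0054 + 0.0112 + 0.0660 + 0.0012 + 0.0026 = 0.1692
Σp_1ᵢ² = 0.34² + 0.16² + 0.06² + 0.07² + 0.33² + 0.02² + 0.02² = 0.1156 + 0.0256 + 0.0036 + 0.0049 + 0.1089 + 0.0004 + 0.0004 = 0.2594
Σp_2ᵢ² = 0.14² + 0.22² + 0.09² + 0.16² + 0.20² + 0.06² + 0.13² = 0.0196 + 0.0484 + 0.0081 + 0.0256 + 0.0400 + 0.0036 + 0.0169 = 0.1622
O = 0.1692 / √(0.2594 × 0.1622) = 0.1692 / 0.20512 = 0.8249

0.82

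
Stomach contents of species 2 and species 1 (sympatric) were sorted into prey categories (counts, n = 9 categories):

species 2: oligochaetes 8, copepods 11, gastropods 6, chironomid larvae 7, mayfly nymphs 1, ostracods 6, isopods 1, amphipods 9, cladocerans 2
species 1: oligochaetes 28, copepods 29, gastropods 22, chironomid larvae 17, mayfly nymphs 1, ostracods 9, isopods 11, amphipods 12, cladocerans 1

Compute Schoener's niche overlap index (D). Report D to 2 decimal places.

0.82

Proportions for species 2 (n=51): 8/51=0.1569, 11/51=0.2157, 6/51=0.1176, 7/51=0.1373, 1/51=0.0196, 6/51=0.1176, 1/51=0.0196, 9/51=0.1765, 2/51=0.0392
Proportions for species 1 (n=130): 28/130=0.2154, 29/130=0.2231, 22/130=0.1692, 17/130=0.1308, 1/130=0.0077, 9/130=0.0692, 11/130=0.0846, 12/130=0.0923, 1/130=0.0077
Σ|p₁ᵢ − p₂ᵢ| = 0.0585 + 0.0074 + 0.0516 + 0.0065 + 0.0119 + 0.0484 + 0.0650 + 0.0842 + 0.0315 = 0.3650
D = 1 − ½ × 0.3650 = 1 − 0.18250 = 0.81750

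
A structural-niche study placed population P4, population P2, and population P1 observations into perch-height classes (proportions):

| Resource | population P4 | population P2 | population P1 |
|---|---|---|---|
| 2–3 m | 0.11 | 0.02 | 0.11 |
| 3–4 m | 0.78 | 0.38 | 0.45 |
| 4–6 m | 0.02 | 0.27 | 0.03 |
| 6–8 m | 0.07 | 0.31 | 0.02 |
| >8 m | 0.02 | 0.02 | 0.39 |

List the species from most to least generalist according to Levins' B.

Σp_P4ᵢ² = 0.11² + 0.78² + 0.02² + 0.07² + 0.02² = 0.0121 + 0.6084 + 0.0004 + 0.0049 + 0.0004 = 0.6262
B_P4 = 1 / 0.6262 = 1.5969
Σp_P2ᵢ² = 0.02² + 0.38² + 0.27² + 0.31² + 0.02² = 0.0004 + 0.1444 + 0.0729 + 0.0961 + 0.0004 = 0.3142
B_P2 = 1 / 0.3142 = 3.1827
Σp_P1ᵢ² = 0.11² + 0.45² + 0.03² + 0.02² + 0.39² = 0.0121 + 0.2025 + 0.0009 + 0.0004 + 0.1521 = 0.3680
B_P1 = 1 / 0.3680 = 2.7174
Ranking by B (broadest → narrowest): population P2 (3.18) > population P1 (2.72) > population P4 (1.60)

population P2 > population P1 > population P4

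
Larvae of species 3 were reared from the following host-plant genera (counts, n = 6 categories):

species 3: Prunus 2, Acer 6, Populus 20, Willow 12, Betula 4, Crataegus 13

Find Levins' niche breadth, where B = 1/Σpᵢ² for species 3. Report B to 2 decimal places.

4.22

Proportions for species 3 (n=57): 2/57=0.0351, 6/57=0.1053, 20/57=0.3509, 12/57=0.2105, 4/57=0.0702, 13/57=0.2281
Σpᵢ² = 0.0351² + 0.1053² + 0.3509² + 0.2105² + 0.0702² + 0.2281² = 0.001232 + 0.011088 + 0.123131 + 0.044310 + 0.004928 + 0.052030 = 0.236719
B = 1 / 0.236719 = 4.2244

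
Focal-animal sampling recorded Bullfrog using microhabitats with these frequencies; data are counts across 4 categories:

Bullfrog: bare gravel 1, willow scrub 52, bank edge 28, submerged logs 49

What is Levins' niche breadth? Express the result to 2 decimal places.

Proportions for Bullfrog (n=130): 1/130=0.0077, 52/130=0.4000, 28/130=0.2154, 49/130=0.3769
Σpᵢ² = 0.0077² + 0.4000² + 0.2154² + 0.3769² = 0.000059 + 0.160000 + 0.046397 + 0.142054 = 0.348510
B = 1 / 0.348510 = 2.8694

2.87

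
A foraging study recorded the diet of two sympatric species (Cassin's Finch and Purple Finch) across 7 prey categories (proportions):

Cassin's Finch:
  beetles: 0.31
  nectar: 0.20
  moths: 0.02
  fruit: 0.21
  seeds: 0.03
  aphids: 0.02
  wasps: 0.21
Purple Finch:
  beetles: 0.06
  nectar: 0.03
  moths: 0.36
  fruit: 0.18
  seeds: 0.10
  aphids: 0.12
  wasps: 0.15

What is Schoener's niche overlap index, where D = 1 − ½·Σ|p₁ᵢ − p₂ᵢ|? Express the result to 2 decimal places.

0.49

Σ|p₁ᵢ − p₂ᵢ| = 0.25 + 0.17 + 0.34 + 0.03 + 0.07 + 0.10 + 0.06 = 1.02
D = 1 − ½ × 1.02 = 1 − 0.510 = 0.4900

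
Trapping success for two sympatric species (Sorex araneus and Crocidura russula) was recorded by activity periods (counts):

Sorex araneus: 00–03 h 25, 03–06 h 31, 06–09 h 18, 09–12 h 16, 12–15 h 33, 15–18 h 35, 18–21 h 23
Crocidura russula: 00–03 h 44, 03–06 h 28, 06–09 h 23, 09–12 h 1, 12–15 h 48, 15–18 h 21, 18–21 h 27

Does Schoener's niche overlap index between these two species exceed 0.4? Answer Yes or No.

Proportions for Sorex araneus (n=181): 25/181=0.1381, 31/181=0.1713, 18/181=0.0994, 16/181=0.0884, 33/181=0.1823, 35/181=0.1934, 23/181=0.1271
Proportions for Crocidura russula (n=192): 44/192=0.2292, 28/192=0.1458, 23/192=0.1198, 1/192=0.0052, 48/192=0.2500, 21/192=0.1094, 27/192=0.1406
Σ|p₁ᵢ − p₂ᵢ| = 0.0911 + 0.0255 + 0.0204 + 0.0832 + 0.0677 + 0.0840 + 0.0135 = 0.3854
D = 1 − ½ × 0.3854 = 1 − 0.19270 = 0.80730
D = 0.80730 > 0.4 → Yes.

Yes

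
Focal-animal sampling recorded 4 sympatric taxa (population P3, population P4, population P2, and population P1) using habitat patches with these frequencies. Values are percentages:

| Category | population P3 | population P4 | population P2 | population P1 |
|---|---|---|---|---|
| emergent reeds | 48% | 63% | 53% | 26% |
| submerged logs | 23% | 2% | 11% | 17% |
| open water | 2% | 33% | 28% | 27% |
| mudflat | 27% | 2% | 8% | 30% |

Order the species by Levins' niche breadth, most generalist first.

population P1 > population P3 > population P2 > population P4

Convert percentages to proportions (divide by 100).
Σp_P3ᵢ² = 0.48² + 0.23² + 0.02² + 0.27² = 0.2304 + 0.0529 + 0.0004 + 0.0729 = 0.3566
B_P3 = 1 / 0.3566 = 2.8043
Σp_P4ᵢ² = 0.63² + 0.02² + 0.33² + 0.02² = 0.3969 + 0.0004 + 0.1089 + 0.0004 = 0.5066
B_P4 = 1 / 0.5066 = 1.9739
Σp_P2ᵢ² = 0.53² + 0.11² + 0.28² + 0.08² = 0.2809 + 0.0121 + 0.0784 + 0.0064 = 0.3778
B_P2 = 1 / 0.3778 = 2.6469
Σp_P1ᵢ² = 0.26² + 0.17² + 0.27² + 0.30² = 0.0676 + 0.0289 + 0.0729 + 0.0900 = 0.2594
B_P1 = 1 / 0.2594 = 3.8551
Ranking by B (broadest → narrowest): population P1 (3.86) > population P3 (2.80) > population P2 (2.65) > population P4 (1.97)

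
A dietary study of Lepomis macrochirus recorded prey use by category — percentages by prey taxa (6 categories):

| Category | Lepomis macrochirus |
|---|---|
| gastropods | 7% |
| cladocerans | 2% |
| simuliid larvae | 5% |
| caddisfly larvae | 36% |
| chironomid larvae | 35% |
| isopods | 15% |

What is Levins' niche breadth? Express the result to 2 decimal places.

Convert percentages to proportions (divide by 100).
Σpᵢ² = 0.07² + 0.02² + 0.05² + 0.36² + 0.35² + 0.15² = 0.0049 + 0.0004 + 0.0025 + 0.1296 + 0.1225 + 0.0225 = 0.2824
B = 1 / 0.2824 = 3.5411

3.54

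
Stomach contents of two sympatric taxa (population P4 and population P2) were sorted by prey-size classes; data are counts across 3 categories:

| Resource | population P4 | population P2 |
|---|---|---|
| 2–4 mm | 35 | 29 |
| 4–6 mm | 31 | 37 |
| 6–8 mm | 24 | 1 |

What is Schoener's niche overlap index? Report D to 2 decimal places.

0.75

Proportions for population P4 (n=90): 35/90=0.3889, 31/90=0.3444, 24/90=0.2667
Proportions for population P2 (n=67): 29/67=0.4328, 37/67=0.5522, 1/67=0.0149
Σ|p₁ᵢ − p₂ᵢ| = 0.0439 + 0.2078 + 0.2518 = 0.5035
D = 1 − ½ × 0.5035 = 1 − 0.25175 = 0.74825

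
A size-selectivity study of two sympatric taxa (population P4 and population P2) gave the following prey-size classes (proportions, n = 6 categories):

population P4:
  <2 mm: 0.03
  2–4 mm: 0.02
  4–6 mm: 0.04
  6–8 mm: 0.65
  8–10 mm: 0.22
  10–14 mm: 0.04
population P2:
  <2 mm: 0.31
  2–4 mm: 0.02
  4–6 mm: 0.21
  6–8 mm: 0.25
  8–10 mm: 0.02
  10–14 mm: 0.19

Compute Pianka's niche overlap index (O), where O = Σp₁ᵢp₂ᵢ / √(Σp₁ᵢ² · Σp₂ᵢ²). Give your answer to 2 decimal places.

Σ p₁ᵢp₂ᵢ = 0.0093 + 0.0004 + 0.0084 + 0.1625 + 0.0044 + 0.0076 = 0.1926
Σp_1ᵢ² = 0.03² + 0.02² + 0.04² + 0.65² + 0.22² + 0.04² = 0.0009 + 0.0004 + 0.0016 + 0.4225 + 0.0484 + 0.0016 = 0.4754
Σp_2ᵢ² = 0.31² + 0.02² + 0.21² + 0.25² + 0.02² + 0.19² = 0.0961 + 0.0004 + 0.0441 + 0.0625 + 0.0004 + 0.0361 = 0.2396
O = 0.1926 / √(0.4754 × 0.2396) = 0.1926 / 0.33750 = 0.5707

0.57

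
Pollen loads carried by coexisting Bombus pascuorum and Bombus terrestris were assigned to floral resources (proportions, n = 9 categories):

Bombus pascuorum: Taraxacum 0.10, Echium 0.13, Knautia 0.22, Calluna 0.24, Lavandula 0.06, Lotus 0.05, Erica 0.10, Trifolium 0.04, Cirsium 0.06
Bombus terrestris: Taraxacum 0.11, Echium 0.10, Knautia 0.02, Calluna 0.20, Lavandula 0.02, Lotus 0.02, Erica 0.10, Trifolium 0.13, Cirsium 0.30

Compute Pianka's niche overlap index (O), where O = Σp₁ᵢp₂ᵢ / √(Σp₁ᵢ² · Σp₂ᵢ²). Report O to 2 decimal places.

0.67

Σ p₁ᵢp₂ᵢ = 0.0110 + 0.0130 + 0.0044 + 0.0480 + 0.0012 + 0.0010 + 0.0100 + 0.0052 + 0.0180 = 0.1118
Σp_1ᵢ² = 0.10² + 0.13² + 0.22² + 0.24² + 0.06² + 0.05² + 0.10² + 0.04² + 0.06² = 0.0100 + 0.0169 + 0.0484 + 0.0576 + 0.0036 + 0.0025 + 0.0100 + 0.0016 + 0.0036 = 0.1542
Σp_2ᵢ² = 0.11² + 0.10² + 0.02² + 0.20² + 0.02² + 0.02² + 0.10² + 0.13² + 0.30² = 0.0121 + 0.0100 + 0.0004 + 0.0400 + 0.0004 + 0.0004 + 0.0100 + 0.0169 + 0.0900 = 0.1802
O = 0.1118 / √(0.1542 × 0.1802) = 0.1118 / 0.16669 = 0.6707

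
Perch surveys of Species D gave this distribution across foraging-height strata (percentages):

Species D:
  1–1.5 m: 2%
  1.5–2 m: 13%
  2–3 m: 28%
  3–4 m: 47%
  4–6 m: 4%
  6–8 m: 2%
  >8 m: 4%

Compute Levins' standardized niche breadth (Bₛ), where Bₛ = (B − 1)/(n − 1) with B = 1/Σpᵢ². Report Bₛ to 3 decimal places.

Convert percentages to proportions (divide by 100).
Σpᵢ² = 0.02² + 0.13² + 0.28² + 0.47² + 0.04² + 0.02² + 0.04² = 0.0004 + 0.0169 + 0.0784 + 0.2209 + 0.0016 + 0.0004 + 0.0016 = 0.3202
B = 1 / 0.3202 = 3.12305
Bₛ = (B − 1)/(n − 1) = (3.12305 − 1)/(7 − 1) = 2.12305/6 = 0.35384

0.354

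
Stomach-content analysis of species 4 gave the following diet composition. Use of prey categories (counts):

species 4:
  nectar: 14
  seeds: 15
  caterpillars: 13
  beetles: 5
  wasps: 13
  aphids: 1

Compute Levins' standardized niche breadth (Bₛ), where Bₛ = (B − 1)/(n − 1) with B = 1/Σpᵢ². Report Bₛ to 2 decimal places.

0.75

Proportions for species 4 (n=61): 14/61=0.2295, 15/61=0.2459, 13/61=0.2131, 5/61=0.0820, 13/61=0.2131, 1/61=0.0164
Σpᵢ² = 0.2295² + 0.2459² + 0.2131² + 0.0820² + 0.2131² + 0.0164² = 0.052670 + 0.060467 + 0.045412 + 0.006724 + 0.045412 + 0.000269 = 0.210954
B = 1 / 0.210954 = 4.7404
Bₛ = (B − 1)/(n − 1) = (4.7404 − 1)/(6 − 1) = 3.7404/5 = 0.7481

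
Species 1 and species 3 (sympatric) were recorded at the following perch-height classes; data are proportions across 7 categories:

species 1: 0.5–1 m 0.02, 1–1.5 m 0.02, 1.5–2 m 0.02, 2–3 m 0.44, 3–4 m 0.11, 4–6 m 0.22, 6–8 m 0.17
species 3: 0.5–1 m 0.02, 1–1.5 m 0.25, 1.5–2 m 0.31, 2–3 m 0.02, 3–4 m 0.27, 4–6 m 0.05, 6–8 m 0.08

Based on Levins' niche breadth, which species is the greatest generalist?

Σp_1ᵢ² = 0.02² + 0.02² + 0.02² + 0.44² + 0.11² + 0.22² + 0.17² = 0.0004 + 0.0004 + 0.0004 + 0.1936 + 0.0121 + 0.0484 + 0.0289 = 0.2842
B_1 = 1 / 0.2842 = 3.5186
Σp_3ᵢ² = 0.02² + 0.25² + 0.31² + 0.02² + 0.27² + 0.05² + 0.08² = 0.0004 + 0.0625 + 0.0961 + 0.0004 + 0.0729 + 0.0025 + 0.0064 = 0.2412
B_3 = 1 / 0.2412 = 4.1459
Highest B → broadest niche (most generalist): species 3 (B = 4.15).

species 3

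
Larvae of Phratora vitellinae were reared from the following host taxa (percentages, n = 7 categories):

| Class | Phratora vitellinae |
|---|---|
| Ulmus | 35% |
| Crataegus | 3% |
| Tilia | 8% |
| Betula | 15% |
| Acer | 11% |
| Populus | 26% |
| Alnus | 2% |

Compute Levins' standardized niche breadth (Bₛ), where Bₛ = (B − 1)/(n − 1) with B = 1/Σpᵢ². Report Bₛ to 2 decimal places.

Convert percentages to proportions (divide by 100).
Σpᵢ² = 0.35² + 0.03² + 0.08² + 0.15² + 0.11² + 0.26² + 0.02² = 0.1225 + 0.0009 + 0.0064 + 0.0225 + 0.0121 + 0.0676 + 0.0004 = 0.2324
B = 1 / 0.2324 = 4.3029
Bₛ = (B − 1)/(n − 1) = (4.3029 − 1)/(7 − 1) = 3.3029/6 = 0.5505

0.55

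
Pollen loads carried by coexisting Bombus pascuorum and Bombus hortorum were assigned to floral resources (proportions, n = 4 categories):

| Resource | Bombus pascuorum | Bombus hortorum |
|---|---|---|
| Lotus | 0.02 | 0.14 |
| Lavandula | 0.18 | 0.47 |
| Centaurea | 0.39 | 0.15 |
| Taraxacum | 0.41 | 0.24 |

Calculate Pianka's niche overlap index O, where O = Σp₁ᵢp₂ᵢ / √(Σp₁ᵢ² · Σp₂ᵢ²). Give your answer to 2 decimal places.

0.73

Σ p₁ᵢp₂ᵢ = 0.0028 + 0.0846 + 0.0585 + 0.0984 = 0.2443
Σp_1ᵢ² = 0.02² + 0.18² + 0.39² + 0.41² = 0.0004 + 0.0324 + 0.1521 + 0.1681 = 0.3530
Σp_2ᵢ² = 0.14² + 0.47² + 0.15² + 0.24² = 0.0196 + 0.2209 + 0.0225 + 0.0576 = 0.3206
O = 0.2443 / √(0.3530 × 0.3206) = 0.2443 / 0.33641 = 0.7262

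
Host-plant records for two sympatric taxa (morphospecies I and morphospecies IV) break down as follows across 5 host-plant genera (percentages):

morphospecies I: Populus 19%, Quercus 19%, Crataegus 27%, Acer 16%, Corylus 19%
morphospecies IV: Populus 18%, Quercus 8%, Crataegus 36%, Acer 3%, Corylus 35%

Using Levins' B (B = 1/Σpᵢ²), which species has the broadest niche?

morphospecies I

Convert percentages to proportions (divide by 100).
Σp_Iᵢ² = 0.19² + 0.19² + 0.27² + 0.16² + 0.19² = 0.0361 + 0.0361 + 0.0729 + 0.0256 + 0.0361 = 0.2068
B_I = 1 / 0.2068 = 4.8356
Σp_IVᵢ² = 0.18² + 0.08² + 0.36² + 0.03² + 0.35² = 0.0324 + 0.0064 + 0.1296 + 0.0009 + 0.1225 = 0.2918
B_IV = 1 / 0.2918 = 3.4270
Highest B → broadest niche (most generalist): morphospecies I (B = 4.84).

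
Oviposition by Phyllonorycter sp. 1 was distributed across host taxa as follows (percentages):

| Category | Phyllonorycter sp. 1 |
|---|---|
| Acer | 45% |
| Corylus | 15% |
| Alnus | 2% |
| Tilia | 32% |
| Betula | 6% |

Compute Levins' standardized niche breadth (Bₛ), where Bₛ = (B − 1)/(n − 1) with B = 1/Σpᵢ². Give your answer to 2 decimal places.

0.50

Convert percentages to proportions (divide by 100).
Σpᵢ² = 0.45² + 0.15² + 0.02² + 0.32² + 0.06² = 0.2025 + 0.0225 + 0.0004 + 0.1024 + 0.0036 = 0.3314
B = 1 / 0.3314 = 3.0175
Bₛ = (B − 1)/(n − 1) = (3.0175 − 1)/(5 − 1) = 2.0175/4 = 0.5044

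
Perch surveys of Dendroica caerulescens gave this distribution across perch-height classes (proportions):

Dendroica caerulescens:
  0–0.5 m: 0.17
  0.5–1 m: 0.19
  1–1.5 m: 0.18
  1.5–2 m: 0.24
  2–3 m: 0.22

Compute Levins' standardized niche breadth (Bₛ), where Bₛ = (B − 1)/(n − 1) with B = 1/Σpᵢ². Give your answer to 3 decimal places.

Σpᵢ² = 0.17² + 0.19² + 0.18² + 0.24² + 0.22² = 0.0289 + 0.0361 + 0.0324 + 0.0576 + 0.0484 = 0.2034
B = 1 / 0.2034 = 4.91642
Bₛ = (B − 1)/(n − 1) = (4.91642 − 1)/(5 − 1) = 3.91642/4 = 0.97911

0.979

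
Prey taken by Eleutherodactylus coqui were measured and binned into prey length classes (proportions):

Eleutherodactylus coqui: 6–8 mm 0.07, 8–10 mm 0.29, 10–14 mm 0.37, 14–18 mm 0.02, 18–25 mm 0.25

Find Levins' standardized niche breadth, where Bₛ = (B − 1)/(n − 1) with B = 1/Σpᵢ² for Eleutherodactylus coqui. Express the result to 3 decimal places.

Σpᵢ² = 0.07² + 0.29² + 0.37² + 0.02² + 0.25² = 0.0049 + 0.0841 + 0.1369 + 0.0004 + 0.0625 = 0.2888
B = 1 / 0.2888 = 3.46260
Bₛ = (B − 1)/(n − 1) = (3.46260 − 1)/(5 − 1) = 2.46260/4 = 0.61565

0.616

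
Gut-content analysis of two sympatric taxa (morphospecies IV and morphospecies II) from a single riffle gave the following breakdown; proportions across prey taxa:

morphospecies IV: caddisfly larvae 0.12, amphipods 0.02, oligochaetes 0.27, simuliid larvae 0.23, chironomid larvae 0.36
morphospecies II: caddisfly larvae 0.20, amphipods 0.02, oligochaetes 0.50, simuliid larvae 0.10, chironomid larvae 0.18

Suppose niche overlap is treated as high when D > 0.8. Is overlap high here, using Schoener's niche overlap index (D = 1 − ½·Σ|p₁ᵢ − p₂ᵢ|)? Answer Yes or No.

No

Σ|p₁ᵢ − p₂ᵢ| = 0.08 + 0.00 + 0.23 + 0.13 + 0.18 = 0.62
D = 1 − ½ × 0.62 = 1 − 0.310 = 0.6900
D = 0.6900 < 0.8 → No.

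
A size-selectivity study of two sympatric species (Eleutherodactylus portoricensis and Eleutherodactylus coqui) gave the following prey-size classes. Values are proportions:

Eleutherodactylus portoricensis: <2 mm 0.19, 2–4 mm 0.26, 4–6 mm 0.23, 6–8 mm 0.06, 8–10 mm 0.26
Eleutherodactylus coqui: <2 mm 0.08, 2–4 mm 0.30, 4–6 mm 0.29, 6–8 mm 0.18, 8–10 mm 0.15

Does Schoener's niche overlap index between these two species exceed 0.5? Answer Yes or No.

Yes

Σ|p₁ᵢ − p₂ᵢ| = 0.11 + 0.04 + 0.06 + 0.12 + 0.11 = 0.44
D = 1 − ½ × 0.44 = 1 − 0.220 = 0.7800
D = 0.7800 > 0.5 → Yes.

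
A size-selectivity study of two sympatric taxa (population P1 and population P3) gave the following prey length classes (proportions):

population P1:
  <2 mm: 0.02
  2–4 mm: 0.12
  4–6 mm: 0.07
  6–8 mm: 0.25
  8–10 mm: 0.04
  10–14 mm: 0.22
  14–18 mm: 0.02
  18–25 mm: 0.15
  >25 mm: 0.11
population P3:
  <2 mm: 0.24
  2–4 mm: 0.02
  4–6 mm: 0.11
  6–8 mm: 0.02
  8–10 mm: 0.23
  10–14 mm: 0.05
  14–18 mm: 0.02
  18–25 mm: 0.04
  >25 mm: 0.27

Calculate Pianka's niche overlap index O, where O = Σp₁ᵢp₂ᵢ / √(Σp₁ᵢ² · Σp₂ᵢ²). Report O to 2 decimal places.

0.42

Σ p₁ᵢp₂ᵢ = 0.0048 + 0.0024 + 0.0077 + 0.0050 + 0.0092 + 0.0110 + 0.0004 + 0.0060 + 0.0297 = 0.0762
Σp_1ᵢ² = 0.02² + 0.12² + 0.07² + 0.25² + 0.04² + 0.22² + 0.02² + 0.15² + 0.11² = 0.0004 + 0.0144 + 0.0049 + 0.0625 + 0.0016 + 0.0484 + 0.0004 + 0.0225 + 0.0121 = 0.1672
Σp_2ᵢ² = 0.24² + 0.02² + 0.11² + 0.02² + 0.23² + 0.05² + 0.02² + 0.04² + 0.27² = 0.0576 + 0.0004 + 0.0121 + 0.0004 + 0.0529 + 0.0025 + 0.0004 + 0.0016 + 0.0729 = 0.2008
O = 0.0762 / √(0.1672 × 0.2008) = 0.0762 / 0.18323 = 0.4159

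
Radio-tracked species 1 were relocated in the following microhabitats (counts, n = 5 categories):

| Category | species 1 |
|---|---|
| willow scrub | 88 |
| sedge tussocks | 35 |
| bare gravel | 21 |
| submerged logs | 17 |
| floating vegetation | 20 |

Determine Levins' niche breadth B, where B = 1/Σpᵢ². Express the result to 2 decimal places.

Proportions for species 1 (n=181): 88/181=0.4862, 35/181=0.1934, 21/181=0.1160, 17/181=0.0939, 20/181=0.1105
Σpᵢ² = 0.4862² + 0.1934² + 0.1160² + 0.0939² + 0.1105² = 0.236390 + 0.037404 + 0.013456 + 0.008817 + 0.012210 = 0.308277
B = 1 / 0.308277 = 3.2438

3.24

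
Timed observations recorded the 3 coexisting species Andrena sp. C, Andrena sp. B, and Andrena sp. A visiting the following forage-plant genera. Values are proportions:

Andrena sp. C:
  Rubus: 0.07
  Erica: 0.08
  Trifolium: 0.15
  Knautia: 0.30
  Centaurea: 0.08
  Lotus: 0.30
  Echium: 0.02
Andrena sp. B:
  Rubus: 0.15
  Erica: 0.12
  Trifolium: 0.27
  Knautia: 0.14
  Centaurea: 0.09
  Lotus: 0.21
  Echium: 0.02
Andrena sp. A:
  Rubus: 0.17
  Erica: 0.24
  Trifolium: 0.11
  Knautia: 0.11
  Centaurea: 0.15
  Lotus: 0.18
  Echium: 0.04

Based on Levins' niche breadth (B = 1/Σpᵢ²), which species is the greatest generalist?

Σp_Cᵢ² = 0.07² + 0.08² + 0.15² + 0.30² + 0.08² + 0.30² + 0.02² = 0.0049 + 0.0064 + 0.0225 + 0.0900 + 0.0064 + 0.0900 + 0.0004 = 0.2206
B_C = 1 / 0.2206 = 4.5331
Σp_Bᵢ² = 0.15² + 0.12² + 0.27² + 0.14² + 0.09² + 0.21² + 0.02² = 0.0225 + 0.0144 + 0.0729 + 0.0196 + 0.0081 + 0.0441 + 0.0004 = 0.1820
B_B = 1 / 0.1820 = 5.4945
Σp_Aᵢ² = 0.17² + 0.24² + 0.11² + 0.11² + 0.15² + 0.18² + 0.04² = 0.0289 + 0.0576 + 0.0121 + 0.0121 + 0.0225 + 0.0324 + 0.0016 = 0.1672
B_A = 1 / 0.1672 = 5.9809
Highest B → broadest niche (most generalist): Andrena sp. A (B = 5.98).

Andrena sp. A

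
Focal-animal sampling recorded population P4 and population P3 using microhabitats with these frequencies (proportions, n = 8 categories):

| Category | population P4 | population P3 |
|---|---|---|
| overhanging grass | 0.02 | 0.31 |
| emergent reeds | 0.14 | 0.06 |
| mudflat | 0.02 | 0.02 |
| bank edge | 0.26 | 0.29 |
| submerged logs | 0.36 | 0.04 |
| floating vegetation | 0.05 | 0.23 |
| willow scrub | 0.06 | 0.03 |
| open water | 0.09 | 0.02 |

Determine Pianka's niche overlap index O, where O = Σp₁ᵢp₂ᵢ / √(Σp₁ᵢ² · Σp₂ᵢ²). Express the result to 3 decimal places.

0.508

Σ p₁ᵢp₂ᵢ = 0.0062 + 0.0084 + 0.0004 + 0.0754 + 0.0144 + 0.0115 + 0.0018 + 0.0018 = 0.1199
Σp_1ᵢ² = 0.02² + 0.14² + 0.02² + 0.26² + 0.36² + 0.05² + 0.06² + 0.09² = 0.0004 + 0.0196 + 0.0004 + 0.0676 + 0.1296 + 0.0025 + 0.0036 + 0.0081 = 0.2318
Σp_2ᵢ² = 0.31² + 0.06² + 0.02² + 0.29² + 0.04² + 0.23² + 0.03² + 0.02² = 0.0961 + 0.0036 + 0.0004 + 0.0841 + 0.0016 + 0.0529 + 0.0009 + 0.0004 = 0.2400
O = 0.1199 / √(0.2318 × 0.2400) = 0.1199 / 0.235864 = 0.50834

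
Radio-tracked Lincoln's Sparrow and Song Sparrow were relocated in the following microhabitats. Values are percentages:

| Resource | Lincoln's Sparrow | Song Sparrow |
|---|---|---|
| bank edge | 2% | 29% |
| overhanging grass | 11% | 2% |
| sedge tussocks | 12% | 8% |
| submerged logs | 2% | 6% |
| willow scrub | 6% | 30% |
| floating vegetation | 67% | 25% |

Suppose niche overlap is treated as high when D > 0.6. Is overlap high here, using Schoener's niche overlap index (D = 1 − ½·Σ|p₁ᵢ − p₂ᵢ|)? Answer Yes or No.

Convert percentages to proportions (divide by 100).
Σ|p₁ᵢ − p₂ᵢ| = 0.27 + 0.09 + 0.04 + 0.04 + 0.24 + 0.42 = 1.10
D = 1 − ½ × 1.10 = 1 − 0.550 = 0.4500
D = 0.4500 < 0.6 → No.

No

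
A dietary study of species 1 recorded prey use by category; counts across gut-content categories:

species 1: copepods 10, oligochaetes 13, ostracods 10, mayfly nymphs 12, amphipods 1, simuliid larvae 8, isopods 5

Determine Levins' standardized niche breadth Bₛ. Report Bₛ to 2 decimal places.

Proportions for species 1 (n=59): 10/59=0.1695, 13/59=0.2203, 10/59=0.1695, 12/59=0.2034, 1/59=0.0169, 8/59=0.1356, 5/59=0.0847
Σpᵢ² = 0.1695² + 0.2203² + 0.1695² + 0.2034² + 0.0169² + 0.1356² + 0.0847² = 0.028730 + 0.048532 + 0.028730 + 0.041372 + 0.000286 + 0.018387 + 0.007174 = 0.173211
B = 1 / 0.173211 = 5.7733
Bₛ = (B − 1)/(n − 1) = (5.7733 − 1)/(7 − 1) = 4.7733/6 = 0.7956

0.80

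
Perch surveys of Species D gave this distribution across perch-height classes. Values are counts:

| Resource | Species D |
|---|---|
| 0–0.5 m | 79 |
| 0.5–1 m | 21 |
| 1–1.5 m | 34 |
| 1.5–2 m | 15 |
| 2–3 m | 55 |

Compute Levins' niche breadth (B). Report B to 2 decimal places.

Proportions for Species D (n=204): 79/204=0.3873, 21/204=0.1029, 34/204=0.1667, 15/204=0.0735, 55/204=0.2696
Σpᵢ² = 0.3873² + 0.1029² + 0.1667² + 0.0735² + 0.2696² = 0.150001 + 0.010588 + 0.027789 + 0.005402 + 0.072684 = 0.266464
B = 1 / 0.266464 = 3.7529

3.75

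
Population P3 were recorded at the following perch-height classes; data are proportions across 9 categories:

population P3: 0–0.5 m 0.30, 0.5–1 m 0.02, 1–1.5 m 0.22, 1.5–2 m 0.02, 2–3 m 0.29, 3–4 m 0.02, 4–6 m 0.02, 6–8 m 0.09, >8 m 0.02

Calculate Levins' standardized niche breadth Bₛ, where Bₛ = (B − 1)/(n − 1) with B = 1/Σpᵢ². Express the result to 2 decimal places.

Σpᵢ² = 0.30² + 0.02² + 0.22² + 0.02² + 0.29² + 0.02² + 0.02² + 0.09² + 0.02² = 0.0900 + 0.0004 + 0.0484 + 0.0004 + 0.0841 + 0.0004 + 0.0004 + 0.0081 + 0.0004 = 0.2326
B = 1 / 0.2326 = 4.2992
Bₛ = (B − 1)/(n − 1) = (4.2992 − 1)/(9 − 1) = 3.2992/8 = 0.4124

0.41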